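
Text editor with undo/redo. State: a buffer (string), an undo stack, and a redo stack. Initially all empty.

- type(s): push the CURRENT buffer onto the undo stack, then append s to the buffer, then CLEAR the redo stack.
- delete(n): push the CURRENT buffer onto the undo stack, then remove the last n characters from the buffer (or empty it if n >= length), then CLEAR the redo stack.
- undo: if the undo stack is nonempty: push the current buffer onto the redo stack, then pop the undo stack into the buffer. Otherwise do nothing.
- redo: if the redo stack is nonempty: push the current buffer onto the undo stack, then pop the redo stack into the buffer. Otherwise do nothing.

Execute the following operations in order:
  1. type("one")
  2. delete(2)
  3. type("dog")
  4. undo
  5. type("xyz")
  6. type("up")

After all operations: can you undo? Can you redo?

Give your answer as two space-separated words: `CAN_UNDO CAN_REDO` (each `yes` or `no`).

After op 1 (type): buf='one' undo_depth=1 redo_depth=0
After op 2 (delete): buf='o' undo_depth=2 redo_depth=0
After op 3 (type): buf='odog' undo_depth=3 redo_depth=0
After op 4 (undo): buf='o' undo_depth=2 redo_depth=1
After op 5 (type): buf='oxyz' undo_depth=3 redo_depth=0
After op 6 (type): buf='oxyzup' undo_depth=4 redo_depth=0

Answer: yes no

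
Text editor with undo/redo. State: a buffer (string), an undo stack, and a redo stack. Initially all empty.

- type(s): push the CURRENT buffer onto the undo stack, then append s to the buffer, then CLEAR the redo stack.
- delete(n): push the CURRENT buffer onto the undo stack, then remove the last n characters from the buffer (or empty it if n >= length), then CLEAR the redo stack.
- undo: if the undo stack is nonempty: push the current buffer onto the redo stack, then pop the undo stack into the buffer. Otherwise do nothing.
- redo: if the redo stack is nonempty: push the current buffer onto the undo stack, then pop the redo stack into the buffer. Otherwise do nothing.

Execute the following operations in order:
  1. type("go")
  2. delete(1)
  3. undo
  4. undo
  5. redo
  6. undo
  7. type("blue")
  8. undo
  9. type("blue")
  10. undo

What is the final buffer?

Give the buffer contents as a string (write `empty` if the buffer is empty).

Answer: empty

Derivation:
After op 1 (type): buf='go' undo_depth=1 redo_depth=0
After op 2 (delete): buf='g' undo_depth=2 redo_depth=0
After op 3 (undo): buf='go' undo_depth=1 redo_depth=1
After op 4 (undo): buf='(empty)' undo_depth=0 redo_depth=2
After op 5 (redo): buf='go' undo_depth=1 redo_depth=1
After op 6 (undo): buf='(empty)' undo_depth=0 redo_depth=2
After op 7 (type): buf='blue' undo_depth=1 redo_depth=0
After op 8 (undo): buf='(empty)' undo_depth=0 redo_depth=1
After op 9 (type): buf='blue' undo_depth=1 redo_depth=0
After op 10 (undo): buf='(empty)' undo_depth=0 redo_depth=1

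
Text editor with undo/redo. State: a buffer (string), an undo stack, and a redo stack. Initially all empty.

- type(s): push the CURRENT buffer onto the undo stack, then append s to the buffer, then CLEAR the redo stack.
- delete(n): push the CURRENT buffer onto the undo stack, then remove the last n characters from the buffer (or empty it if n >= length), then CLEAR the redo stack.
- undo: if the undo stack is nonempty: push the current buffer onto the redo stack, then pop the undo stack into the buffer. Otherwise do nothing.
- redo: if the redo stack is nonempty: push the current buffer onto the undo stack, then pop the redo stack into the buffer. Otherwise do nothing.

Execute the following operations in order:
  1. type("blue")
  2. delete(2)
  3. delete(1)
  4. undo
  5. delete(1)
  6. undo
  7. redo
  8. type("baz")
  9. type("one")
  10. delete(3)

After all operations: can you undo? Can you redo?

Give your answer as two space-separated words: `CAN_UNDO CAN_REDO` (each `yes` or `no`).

After op 1 (type): buf='blue' undo_depth=1 redo_depth=0
After op 2 (delete): buf='bl' undo_depth=2 redo_depth=0
After op 3 (delete): buf='b' undo_depth=3 redo_depth=0
After op 4 (undo): buf='bl' undo_depth=2 redo_depth=1
After op 5 (delete): buf='b' undo_depth=3 redo_depth=0
After op 6 (undo): buf='bl' undo_depth=2 redo_depth=1
After op 7 (redo): buf='b' undo_depth=3 redo_depth=0
After op 8 (type): buf='bbaz' undo_depth=4 redo_depth=0
After op 9 (type): buf='bbazone' undo_depth=5 redo_depth=0
After op 10 (delete): buf='bbaz' undo_depth=6 redo_depth=0

Answer: yes no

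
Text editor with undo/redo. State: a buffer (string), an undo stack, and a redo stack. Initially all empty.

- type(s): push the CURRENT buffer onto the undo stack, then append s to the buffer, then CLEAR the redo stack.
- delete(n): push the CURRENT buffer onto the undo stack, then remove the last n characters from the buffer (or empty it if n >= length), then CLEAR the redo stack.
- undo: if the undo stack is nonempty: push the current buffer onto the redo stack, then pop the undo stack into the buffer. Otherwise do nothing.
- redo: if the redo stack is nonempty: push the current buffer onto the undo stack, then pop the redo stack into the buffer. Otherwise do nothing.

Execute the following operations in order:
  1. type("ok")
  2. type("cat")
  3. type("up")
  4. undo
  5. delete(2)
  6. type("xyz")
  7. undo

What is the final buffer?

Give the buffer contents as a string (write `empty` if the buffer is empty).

After op 1 (type): buf='ok' undo_depth=1 redo_depth=0
After op 2 (type): buf='okcat' undo_depth=2 redo_depth=0
After op 3 (type): buf='okcatup' undo_depth=3 redo_depth=0
After op 4 (undo): buf='okcat' undo_depth=2 redo_depth=1
After op 5 (delete): buf='okc' undo_depth=3 redo_depth=0
After op 6 (type): buf='okcxyz' undo_depth=4 redo_depth=0
After op 7 (undo): buf='okc' undo_depth=3 redo_depth=1

Answer: okc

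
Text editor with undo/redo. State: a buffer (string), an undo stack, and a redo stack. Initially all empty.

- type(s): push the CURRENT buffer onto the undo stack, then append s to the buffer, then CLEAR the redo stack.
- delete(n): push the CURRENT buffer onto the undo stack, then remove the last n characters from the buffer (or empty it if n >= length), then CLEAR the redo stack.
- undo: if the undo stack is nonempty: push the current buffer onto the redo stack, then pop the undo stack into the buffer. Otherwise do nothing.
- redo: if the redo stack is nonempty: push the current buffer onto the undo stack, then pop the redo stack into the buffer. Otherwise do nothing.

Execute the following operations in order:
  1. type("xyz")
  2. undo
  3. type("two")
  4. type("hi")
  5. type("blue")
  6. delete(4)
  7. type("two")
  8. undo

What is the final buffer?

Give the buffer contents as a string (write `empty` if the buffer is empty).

Answer: twohi

Derivation:
After op 1 (type): buf='xyz' undo_depth=1 redo_depth=0
After op 2 (undo): buf='(empty)' undo_depth=0 redo_depth=1
After op 3 (type): buf='two' undo_depth=1 redo_depth=0
After op 4 (type): buf='twohi' undo_depth=2 redo_depth=0
After op 5 (type): buf='twohiblue' undo_depth=3 redo_depth=0
After op 6 (delete): buf='twohi' undo_depth=4 redo_depth=0
After op 7 (type): buf='twohitwo' undo_depth=5 redo_depth=0
After op 8 (undo): buf='twohi' undo_depth=4 redo_depth=1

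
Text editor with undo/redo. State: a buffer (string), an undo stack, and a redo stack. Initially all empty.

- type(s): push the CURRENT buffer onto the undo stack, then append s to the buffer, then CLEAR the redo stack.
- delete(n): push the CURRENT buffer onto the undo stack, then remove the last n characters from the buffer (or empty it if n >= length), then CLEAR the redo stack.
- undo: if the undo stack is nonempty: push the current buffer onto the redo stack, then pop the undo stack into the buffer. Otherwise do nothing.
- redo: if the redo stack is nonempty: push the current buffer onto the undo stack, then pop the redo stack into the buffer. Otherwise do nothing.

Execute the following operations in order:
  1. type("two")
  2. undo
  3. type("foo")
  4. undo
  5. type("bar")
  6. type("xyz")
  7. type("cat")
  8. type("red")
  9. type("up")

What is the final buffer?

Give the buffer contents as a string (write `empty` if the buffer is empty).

Answer: barxyzcatredup

Derivation:
After op 1 (type): buf='two' undo_depth=1 redo_depth=0
After op 2 (undo): buf='(empty)' undo_depth=0 redo_depth=1
After op 3 (type): buf='foo' undo_depth=1 redo_depth=0
After op 4 (undo): buf='(empty)' undo_depth=0 redo_depth=1
After op 5 (type): buf='bar' undo_depth=1 redo_depth=0
After op 6 (type): buf='barxyz' undo_depth=2 redo_depth=0
After op 7 (type): buf='barxyzcat' undo_depth=3 redo_depth=0
After op 8 (type): buf='barxyzcatred' undo_depth=4 redo_depth=0
After op 9 (type): buf='barxyzcatredup' undo_depth=5 redo_depth=0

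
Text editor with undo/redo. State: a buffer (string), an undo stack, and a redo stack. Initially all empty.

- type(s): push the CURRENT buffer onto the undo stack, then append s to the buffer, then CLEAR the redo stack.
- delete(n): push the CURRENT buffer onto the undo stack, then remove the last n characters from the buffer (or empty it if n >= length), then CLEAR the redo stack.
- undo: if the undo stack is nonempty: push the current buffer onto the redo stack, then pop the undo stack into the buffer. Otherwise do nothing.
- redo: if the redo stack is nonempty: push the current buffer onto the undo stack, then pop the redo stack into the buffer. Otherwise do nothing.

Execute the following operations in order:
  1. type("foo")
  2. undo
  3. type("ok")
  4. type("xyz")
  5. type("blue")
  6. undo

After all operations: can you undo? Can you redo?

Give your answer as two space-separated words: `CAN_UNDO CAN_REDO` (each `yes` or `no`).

Answer: yes yes

Derivation:
After op 1 (type): buf='foo' undo_depth=1 redo_depth=0
After op 2 (undo): buf='(empty)' undo_depth=0 redo_depth=1
After op 3 (type): buf='ok' undo_depth=1 redo_depth=0
After op 4 (type): buf='okxyz' undo_depth=2 redo_depth=0
After op 5 (type): buf='okxyzblue' undo_depth=3 redo_depth=0
After op 6 (undo): buf='okxyz' undo_depth=2 redo_depth=1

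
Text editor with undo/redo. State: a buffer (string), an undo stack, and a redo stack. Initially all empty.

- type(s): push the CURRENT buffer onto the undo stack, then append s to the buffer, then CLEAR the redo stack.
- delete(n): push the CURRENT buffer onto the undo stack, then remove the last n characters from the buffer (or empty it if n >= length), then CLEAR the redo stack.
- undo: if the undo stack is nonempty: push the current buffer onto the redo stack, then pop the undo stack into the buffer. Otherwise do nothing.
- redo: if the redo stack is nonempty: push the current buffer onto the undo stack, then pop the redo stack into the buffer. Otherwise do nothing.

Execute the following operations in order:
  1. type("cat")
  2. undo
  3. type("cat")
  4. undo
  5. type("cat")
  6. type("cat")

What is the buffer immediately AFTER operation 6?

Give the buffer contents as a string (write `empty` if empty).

Answer: catcat

Derivation:
After op 1 (type): buf='cat' undo_depth=1 redo_depth=0
After op 2 (undo): buf='(empty)' undo_depth=0 redo_depth=1
After op 3 (type): buf='cat' undo_depth=1 redo_depth=0
After op 4 (undo): buf='(empty)' undo_depth=0 redo_depth=1
After op 5 (type): buf='cat' undo_depth=1 redo_depth=0
After op 6 (type): buf='catcat' undo_depth=2 redo_depth=0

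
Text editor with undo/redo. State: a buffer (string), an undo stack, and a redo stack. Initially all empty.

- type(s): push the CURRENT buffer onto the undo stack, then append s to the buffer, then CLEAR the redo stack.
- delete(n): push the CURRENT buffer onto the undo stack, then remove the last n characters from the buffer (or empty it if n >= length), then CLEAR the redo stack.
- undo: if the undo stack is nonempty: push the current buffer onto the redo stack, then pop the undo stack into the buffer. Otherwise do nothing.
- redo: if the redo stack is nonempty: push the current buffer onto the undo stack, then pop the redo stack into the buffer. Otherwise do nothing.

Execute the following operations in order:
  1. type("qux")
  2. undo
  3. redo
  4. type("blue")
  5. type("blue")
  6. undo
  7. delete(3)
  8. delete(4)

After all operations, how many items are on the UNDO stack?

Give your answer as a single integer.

After op 1 (type): buf='qux' undo_depth=1 redo_depth=0
After op 2 (undo): buf='(empty)' undo_depth=0 redo_depth=1
After op 3 (redo): buf='qux' undo_depth=1 redo_depth=0
After op 4 (type): buf='quxblue' undo_depth=2 redo_depth=0
After op 5 (type): buf='quxblueblue' undo_depth=3 redo_depth=0
After op 6 (undo): buf='quxblue' undo_depth=2 redo_depth=1
After op 7 (delete): buf='quxb' undo_depth=3 redo_depth=0
After op 8 (delete): buf='(empty)' undo_depth=4 redo_depth=0

Answer: 4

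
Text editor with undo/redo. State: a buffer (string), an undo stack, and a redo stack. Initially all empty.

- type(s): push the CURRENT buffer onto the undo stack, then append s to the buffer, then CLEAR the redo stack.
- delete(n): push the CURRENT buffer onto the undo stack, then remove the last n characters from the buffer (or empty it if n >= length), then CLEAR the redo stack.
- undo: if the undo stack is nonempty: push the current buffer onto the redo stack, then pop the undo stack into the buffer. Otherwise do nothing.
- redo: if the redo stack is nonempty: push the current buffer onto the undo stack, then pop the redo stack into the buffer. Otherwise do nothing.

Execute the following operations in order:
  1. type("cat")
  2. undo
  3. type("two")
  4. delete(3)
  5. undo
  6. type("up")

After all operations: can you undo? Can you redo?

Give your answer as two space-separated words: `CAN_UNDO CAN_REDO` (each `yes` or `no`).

Answer: yes no

Derivation:
After op 1 (type): buf='cat' undo_depth=1 redo_depth=0
After op 2 (undo): buf='(empty)' undo_depth=0 redo_depth=1
After op 3 (type): buf='two' undo_depth=1 redo_depth=0
After op 4 (delete): buf='(empty)' undo_depth=2 redo_depth=0
After op 5 (undo): buf='two' undo_depth=1 redo_depth=1
After op 6 (type): buf='twoup' undo_depth=2 redo_depth=0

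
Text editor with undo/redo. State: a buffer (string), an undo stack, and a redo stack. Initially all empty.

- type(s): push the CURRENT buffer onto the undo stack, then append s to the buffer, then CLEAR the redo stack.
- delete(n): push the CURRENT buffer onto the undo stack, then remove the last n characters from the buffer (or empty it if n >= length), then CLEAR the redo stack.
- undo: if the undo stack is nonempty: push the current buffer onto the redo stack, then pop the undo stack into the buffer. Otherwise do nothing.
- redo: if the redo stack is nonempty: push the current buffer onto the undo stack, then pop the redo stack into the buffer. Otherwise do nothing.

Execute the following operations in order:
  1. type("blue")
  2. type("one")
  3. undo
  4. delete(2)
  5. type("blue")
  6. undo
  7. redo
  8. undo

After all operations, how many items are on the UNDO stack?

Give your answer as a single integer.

After op 1 (type): buf='blue' undo_depth=1 redo_depth=0
After op 2 (type): buf='blueone' undo_depth=2 redo_depth=0
After op 3 (undo): buf='blue' undo_depth=1 redo_depth=1
After op 4 (delete): buf='bl' undo_depth=2 redo_depth=0
After op 5 (type): buf='blblue' undo_depth=3 redo_depth=0
After op 6 (undo): buf='bl' undo_depth=2 redo_depth=1
After op 7 (redo): buf='blblue' undo_depth=3 redo_depth=0
After op 8 (undo): buf='bl' undo_depth=2 redo_depth=1

Answer: 2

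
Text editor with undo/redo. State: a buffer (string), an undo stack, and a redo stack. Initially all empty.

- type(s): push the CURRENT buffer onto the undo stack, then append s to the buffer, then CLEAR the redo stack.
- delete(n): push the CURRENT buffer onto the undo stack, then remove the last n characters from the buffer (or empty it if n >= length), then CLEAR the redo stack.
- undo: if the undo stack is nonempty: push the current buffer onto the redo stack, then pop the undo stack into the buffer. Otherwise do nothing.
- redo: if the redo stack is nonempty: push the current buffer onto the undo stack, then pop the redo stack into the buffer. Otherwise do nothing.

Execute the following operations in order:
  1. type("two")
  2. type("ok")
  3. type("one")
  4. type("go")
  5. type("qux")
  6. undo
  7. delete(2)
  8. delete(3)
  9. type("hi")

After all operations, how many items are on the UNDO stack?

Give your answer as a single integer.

After op 1 (type): buf='two' undo_depth=1 redo_depth=0
After op 2 (type): buf='twook' undo_depth=2 redo_depth=0
After op 3 (type): buf='twookone' undo_depth=3 redo_depth=0
After op 4 (type): buf='twookonego' undo_depth=4 redo_depth=0
After op 5 (type): buf='twookonegoqux' undo_depth=5 redo_depth=0
After op 6 (undo): buf='twookonego' undo_depth=4 redo_depth=1
After op 7 (delete): buf='twookone' undo_depth=5 redo_depth=0
After op 8 (delete): buf='twook' undo_depth=6 redo_depth=0
After op 9 (type): buf='twookhi' undo_depth=7 redo_depth=0

Answer: 7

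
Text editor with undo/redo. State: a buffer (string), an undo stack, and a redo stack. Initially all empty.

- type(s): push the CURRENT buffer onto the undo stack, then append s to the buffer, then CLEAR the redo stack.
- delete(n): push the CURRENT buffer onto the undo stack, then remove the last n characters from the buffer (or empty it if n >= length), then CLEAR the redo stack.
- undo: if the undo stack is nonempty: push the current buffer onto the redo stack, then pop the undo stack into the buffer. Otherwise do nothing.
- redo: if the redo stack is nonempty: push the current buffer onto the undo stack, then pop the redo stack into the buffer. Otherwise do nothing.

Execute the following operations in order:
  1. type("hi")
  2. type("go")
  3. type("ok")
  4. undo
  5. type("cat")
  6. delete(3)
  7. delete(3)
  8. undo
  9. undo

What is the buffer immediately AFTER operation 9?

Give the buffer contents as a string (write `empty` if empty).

After op 1 (type): buf='hi' undo_depth=1 redo_depth=0
After op 2 (type): buf='higo' undo_depth=2 redo_depth=0
After op 3 (type): buf='higook' undo_depth=3 redo_depth=0
After op 4 (undo): buf='higo' undo_depth=2 redo_depth=1
After op 5 (type): buf='higocat' undo_depth=3 redo_depth=0
After op 6 (delete): buf='higo' undo_depth=4 redo_depth=0
After op 7 (delete): buf='h' undo_depth=5 redo_depth=0
After op 8 (undo): buf='higo' undo_depth=4 redo_depth=1
After op 9 (undo): buf='higocat' undo_depth=3 redo_depth=2

Answer: higocat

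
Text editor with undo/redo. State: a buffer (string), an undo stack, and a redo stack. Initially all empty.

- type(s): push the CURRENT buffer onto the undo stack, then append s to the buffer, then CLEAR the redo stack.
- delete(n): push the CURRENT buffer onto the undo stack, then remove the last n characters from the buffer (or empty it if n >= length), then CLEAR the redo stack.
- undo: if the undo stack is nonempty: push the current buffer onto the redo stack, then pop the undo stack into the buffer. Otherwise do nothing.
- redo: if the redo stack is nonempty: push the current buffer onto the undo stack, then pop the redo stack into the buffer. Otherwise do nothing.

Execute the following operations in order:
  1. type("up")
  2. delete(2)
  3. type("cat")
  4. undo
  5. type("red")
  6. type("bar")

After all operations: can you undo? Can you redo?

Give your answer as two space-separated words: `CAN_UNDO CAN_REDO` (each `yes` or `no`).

Answer: yes no

Derivation:
After op 1 (type): buf='up' undo_depth=1 redo_depth=0
After op 2 (delete): buf='(empty)' undo_depth=2 redo_depth=0
After op 3 (type): buf='cat' undo_depth=3 redo_depth=0
After op 4 (undo): buf='(empty)' undo_depth=2 redo_depth=1
After op 5 (type): buf='red' undo_depth=3 redo_depth=0
After op 6 (type): buf='redbar' undo_depth=4 redo_depth=0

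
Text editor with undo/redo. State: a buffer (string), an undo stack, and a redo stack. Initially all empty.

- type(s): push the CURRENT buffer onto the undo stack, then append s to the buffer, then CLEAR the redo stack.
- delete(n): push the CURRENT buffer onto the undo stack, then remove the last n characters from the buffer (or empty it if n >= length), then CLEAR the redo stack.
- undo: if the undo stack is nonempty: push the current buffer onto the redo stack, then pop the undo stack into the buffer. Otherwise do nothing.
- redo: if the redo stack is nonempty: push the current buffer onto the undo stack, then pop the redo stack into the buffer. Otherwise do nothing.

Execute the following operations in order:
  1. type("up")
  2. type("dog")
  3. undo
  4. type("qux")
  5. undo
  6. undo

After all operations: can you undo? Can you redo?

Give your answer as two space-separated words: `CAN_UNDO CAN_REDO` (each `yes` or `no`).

Answer: no yes

Derivation:
After op 1 (type): buf='up' undo_depth=1 redo_depth=0
After op 2 (type): buf='updog' undo_depth=2 redo_depth=0
After op 3 (undo): buf='up' undo_depth=1 redo_depth=1
After op 4 (type): buf='upqux' undo_depth=2 redo_depth=0
After op 5 (undo): buf='up' undo_depth=1 redo_depth=1
After op 6 (undo): buf='(empty)' undo_depth=0 redo_depth=2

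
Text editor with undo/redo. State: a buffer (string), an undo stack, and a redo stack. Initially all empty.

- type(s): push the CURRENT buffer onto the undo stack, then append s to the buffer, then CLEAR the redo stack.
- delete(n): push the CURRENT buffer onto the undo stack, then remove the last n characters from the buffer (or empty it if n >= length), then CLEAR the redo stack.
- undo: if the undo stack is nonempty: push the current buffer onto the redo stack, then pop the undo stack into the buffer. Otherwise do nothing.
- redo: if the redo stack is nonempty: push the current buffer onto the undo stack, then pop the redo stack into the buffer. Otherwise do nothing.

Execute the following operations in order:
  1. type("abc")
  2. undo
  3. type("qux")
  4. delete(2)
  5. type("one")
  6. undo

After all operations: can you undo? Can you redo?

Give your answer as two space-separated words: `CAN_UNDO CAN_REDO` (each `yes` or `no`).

Answer: yes yes

Derivation:
After op 1 (type): buf='abc' undo_depth=1 redo_depth=0
After op 2 (undo): buf='(empty)' undo_depth=0 redo_depth=1
After op 3 (type): buf='qux' undo_depth=1 redo_depth=0
After op 4 (delete): buf='q' undo_depth=2 redo_depth=0
After op 5 (type): buf='qone' undo_depth=3 redo_depth=0
After op 6 (undo): buf='q' undo_depth=2 redo_depth=1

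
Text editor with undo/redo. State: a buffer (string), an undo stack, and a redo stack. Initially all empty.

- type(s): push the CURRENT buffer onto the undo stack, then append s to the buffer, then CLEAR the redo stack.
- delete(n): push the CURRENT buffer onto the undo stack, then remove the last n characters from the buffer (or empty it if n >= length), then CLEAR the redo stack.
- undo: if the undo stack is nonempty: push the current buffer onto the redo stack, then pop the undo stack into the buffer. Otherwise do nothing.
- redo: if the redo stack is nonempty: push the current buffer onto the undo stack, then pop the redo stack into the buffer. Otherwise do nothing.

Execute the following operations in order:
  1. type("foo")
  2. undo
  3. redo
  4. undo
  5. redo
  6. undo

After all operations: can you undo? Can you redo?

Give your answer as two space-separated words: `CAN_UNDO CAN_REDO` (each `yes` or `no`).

After op 1 (type): buf='foo' undo_depth=1 redo_depth=0
After op 2 (undo): buf='(empty)' undo_depth=0 redo_depth=1
After op 3 (redo): buf='foo' undo_depth=1 redo_depth=0
After op 4 (undo): buf='(empty)' undo_depth=0 redo_depth=1
After op 5 (redo): buf='foo' undo_depth=1 redo_depth=0
After op 6 (undo): buf='(empty)' undo_depth=0 redo_depth=1

Answer: no yes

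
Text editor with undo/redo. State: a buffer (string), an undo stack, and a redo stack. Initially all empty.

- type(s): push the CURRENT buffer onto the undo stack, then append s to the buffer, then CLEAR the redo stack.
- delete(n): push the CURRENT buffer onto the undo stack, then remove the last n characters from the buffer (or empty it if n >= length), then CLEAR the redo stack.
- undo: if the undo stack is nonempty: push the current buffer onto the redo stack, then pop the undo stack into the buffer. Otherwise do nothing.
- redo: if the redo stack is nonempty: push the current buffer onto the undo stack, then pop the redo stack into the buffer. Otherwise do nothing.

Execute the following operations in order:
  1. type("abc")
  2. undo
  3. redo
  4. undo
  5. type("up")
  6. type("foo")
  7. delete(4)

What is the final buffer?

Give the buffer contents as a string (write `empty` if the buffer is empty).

After op 1 (type): buf='abc' undo_depth=1 redo_depth=0
After op 2 (undo): buf='(empty)' undo_depth=0 redo_depth=1
After op 3 (redo): buf='abc' undo_depth=1 redo_depth=0
After op 4 (undo): buf='(empty)' undo_depth=0 redo_depth=1
After op 5 (type): buf='up' undo_depth=1 redo_depth=0
After op 6 (type): buf='upfoo' undo_depth=2 redo_depth=0
After op 7 (delete): buf='u' undo_depth=3 redo_depth=0

Answer: u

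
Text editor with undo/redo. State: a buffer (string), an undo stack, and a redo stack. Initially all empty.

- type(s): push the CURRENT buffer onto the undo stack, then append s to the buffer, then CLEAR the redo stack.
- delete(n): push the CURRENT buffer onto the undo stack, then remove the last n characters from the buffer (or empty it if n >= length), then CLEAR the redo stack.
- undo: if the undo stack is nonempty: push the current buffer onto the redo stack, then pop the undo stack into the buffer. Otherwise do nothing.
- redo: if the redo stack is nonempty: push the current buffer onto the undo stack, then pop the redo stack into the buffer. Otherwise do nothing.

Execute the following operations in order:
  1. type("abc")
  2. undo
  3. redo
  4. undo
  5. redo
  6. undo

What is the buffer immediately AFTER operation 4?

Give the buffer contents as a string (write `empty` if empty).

Answer: empty

Derivation:
After op 1 (type): buf='abc' undo_depth=1 redo_depth=0
After op 2 (undo): buf='(empty)' undo_depth=0 redo_depth=1
After op 3 (redo): buf='abc' undo_depth=1 redo_depth=0
After op 4 (undo): buf='(empty)' undo_depth=0 redo_depth=1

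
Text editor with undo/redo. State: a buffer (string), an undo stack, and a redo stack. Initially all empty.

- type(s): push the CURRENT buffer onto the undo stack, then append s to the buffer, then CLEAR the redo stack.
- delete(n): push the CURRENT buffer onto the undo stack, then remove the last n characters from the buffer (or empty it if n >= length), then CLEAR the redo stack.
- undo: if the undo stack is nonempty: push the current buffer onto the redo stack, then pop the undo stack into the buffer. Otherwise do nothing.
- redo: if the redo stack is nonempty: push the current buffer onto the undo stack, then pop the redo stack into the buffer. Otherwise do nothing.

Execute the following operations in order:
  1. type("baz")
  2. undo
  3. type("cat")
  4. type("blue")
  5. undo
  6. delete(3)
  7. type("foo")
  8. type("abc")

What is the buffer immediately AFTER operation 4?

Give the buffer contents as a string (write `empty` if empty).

After op 1 (type): buf='baz' undo_depth=1 redo_depth=0
After op 2 (undo): buf='(empty)' undo_depth=0 redo_depth=1
After op 3 (type): buf='cat' undo_depth=1 redo_depth=0
After op 4 (type): buf='catblue' undo_depth=2 redo_depth=0

Answer: catblue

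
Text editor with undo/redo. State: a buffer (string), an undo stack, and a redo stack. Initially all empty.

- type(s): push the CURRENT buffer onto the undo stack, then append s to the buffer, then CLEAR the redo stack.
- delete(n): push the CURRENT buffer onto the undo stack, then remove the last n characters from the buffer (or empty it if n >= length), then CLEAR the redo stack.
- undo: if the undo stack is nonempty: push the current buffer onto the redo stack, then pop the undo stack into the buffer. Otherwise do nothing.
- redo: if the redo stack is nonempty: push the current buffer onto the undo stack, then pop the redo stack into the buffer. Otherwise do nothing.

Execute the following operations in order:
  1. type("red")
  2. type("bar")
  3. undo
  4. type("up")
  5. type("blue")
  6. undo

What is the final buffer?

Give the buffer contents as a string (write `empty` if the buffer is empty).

After op 1 (type): buf='red' undo_depth=1 redo_depth=0
After op 2 (type): buf='redbar' undo_depth=2 redo_depth=0
After op 3 (undo): buf='red' undo_depth=1 redo_depth=1
After op 4 (type): buf='redup' undo_depth=2 redo_depth=0
After op 5 (type): buf='redupblue' undo_depth=3 redo_depth=0
After op 6 (undo): buf='redup' undo_depth=2 redo_depth=1

Answer: redup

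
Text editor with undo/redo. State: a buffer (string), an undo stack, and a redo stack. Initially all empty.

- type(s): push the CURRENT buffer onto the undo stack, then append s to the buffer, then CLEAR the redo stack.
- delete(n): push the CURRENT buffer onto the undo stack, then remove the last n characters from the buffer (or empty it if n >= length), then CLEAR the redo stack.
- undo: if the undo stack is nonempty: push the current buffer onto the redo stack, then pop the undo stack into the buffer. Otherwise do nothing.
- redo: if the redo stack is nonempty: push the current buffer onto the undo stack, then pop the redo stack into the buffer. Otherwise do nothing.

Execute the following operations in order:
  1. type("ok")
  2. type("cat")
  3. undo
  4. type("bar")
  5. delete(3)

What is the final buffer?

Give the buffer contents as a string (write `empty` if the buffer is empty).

After op 1 (type): buf='ok' undo_depth=1 redo_depth=0
After op 2 (type): buf='okcat' undo_depth=2 redo_depth=0
After op 3 (undo): buf='ok' undo_depth=1 redo_depth=1
After op 4 (type): buf='okbar' undo_depth=2 redo_depth=0
After op 5 (delete): buf='ok' undo_depth=3 redo_depth=0

Answer: ok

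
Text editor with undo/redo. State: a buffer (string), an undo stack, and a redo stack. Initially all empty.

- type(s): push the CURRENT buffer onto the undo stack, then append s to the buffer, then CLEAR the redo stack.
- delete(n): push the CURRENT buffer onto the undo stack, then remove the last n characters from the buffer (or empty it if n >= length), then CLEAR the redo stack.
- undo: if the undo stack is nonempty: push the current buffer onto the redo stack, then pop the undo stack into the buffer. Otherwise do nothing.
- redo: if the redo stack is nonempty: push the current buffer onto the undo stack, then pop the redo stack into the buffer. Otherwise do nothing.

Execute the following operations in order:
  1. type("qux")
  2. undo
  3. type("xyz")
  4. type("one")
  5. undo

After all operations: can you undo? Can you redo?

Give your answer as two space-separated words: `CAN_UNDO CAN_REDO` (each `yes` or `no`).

Answer: yes yes

Derivation:
After op 1 (type): buf='qux' undo_depth=1 redo_depth=0
After op 2 (undo): buf='(empty)' undo_depth=0 redo_depth=1
After op 3 (type): buf='xyz' undo_depth=1 redo_depth=0
After op 4 (type): buf='xyzone' undo_depth=2 redo_depth=0
After op 5 (undo): buf='xyz' undo_depth=1 redo_depth=1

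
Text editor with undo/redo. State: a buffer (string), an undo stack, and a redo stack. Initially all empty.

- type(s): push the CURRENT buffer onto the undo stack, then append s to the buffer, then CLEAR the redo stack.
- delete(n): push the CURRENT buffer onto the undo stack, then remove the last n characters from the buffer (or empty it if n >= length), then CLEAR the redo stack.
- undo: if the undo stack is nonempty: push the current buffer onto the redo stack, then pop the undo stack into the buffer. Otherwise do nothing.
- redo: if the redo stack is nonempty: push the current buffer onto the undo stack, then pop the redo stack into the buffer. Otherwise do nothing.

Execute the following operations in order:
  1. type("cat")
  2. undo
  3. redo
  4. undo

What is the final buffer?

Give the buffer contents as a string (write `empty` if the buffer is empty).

Answer: empty

Derivation:
After op 1 (type): buf='cat' undo_depth=1 redo_depth=0
After op 2 (undo): buf='(empty)' undo_depth=0 redo_depth=1
After op 3 (redo): buf='cat' undo_depth=1 redo_depth=0
After op 4 (undo): buf='(empty)' undo_depth=0 redo_depth=1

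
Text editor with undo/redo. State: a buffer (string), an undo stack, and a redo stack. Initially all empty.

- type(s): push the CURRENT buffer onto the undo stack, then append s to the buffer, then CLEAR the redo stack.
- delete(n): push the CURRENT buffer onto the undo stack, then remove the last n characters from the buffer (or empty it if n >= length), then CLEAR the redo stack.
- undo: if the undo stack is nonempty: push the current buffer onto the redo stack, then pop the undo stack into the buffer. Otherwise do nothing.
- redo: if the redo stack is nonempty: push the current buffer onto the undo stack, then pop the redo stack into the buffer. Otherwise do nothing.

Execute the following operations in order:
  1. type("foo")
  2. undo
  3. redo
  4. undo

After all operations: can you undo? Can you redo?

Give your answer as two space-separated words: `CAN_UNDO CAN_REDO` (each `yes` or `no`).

After op 1 (type): buf='foo' undo_depth=1 redo_depth=0
After op 2 (undo): buf='(empty)' undo_depth=0 redo_depth=1
After op 3 (redo): buf='foo' undo_depth=1 redo_depth=0
After op 4 (undo): buf='(empty)' undo_depth=0 redo_depth=1

Answer: no yes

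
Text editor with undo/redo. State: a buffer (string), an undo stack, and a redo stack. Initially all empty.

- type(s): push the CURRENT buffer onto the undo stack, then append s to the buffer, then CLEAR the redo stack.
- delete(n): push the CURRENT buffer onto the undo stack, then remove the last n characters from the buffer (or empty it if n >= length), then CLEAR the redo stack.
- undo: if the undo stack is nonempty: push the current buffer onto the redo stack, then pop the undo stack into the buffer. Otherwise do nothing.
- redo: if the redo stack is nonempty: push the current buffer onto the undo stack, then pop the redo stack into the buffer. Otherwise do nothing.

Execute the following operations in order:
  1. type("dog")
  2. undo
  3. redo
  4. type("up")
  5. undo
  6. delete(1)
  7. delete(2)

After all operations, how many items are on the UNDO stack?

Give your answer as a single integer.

Answer: 3

Derivation:
After op 1 (type): buf='dog' undo_depth=1 redo_depth=0
After op 2 (undo): buf='(empty)' undo_depth=0 redo_depth=1
After op 3 (redo): buf='dog' undo_depth=1 redo_depth=0
After op 4 (type): buf='dogup' undo_depth=2 redo_depth=0
After op 5 (undo): buf='dog' undo_depth=1 redo_depth=1
After op 6 (delete): buf='do' undo_depth=2 redo_depth=0
After op 7 (delete): buf='(empty)' undo_depth=3 redo_depth=0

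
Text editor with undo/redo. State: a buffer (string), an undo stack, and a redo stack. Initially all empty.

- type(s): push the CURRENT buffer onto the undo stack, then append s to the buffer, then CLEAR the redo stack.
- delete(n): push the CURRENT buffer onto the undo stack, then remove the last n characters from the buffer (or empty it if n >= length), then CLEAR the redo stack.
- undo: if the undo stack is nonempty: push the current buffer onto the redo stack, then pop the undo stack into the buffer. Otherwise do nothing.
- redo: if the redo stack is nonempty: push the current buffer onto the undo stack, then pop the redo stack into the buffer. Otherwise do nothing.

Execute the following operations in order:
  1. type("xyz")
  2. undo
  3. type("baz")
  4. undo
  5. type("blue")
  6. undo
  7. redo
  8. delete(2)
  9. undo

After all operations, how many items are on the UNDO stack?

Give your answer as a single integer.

After op 1 (type): buf='xyz' undo_depth=1 redo_depth=0
After op 2 (undo): buf='(empty)' undo_depth=0 redo_depth=1
After op 3 (type): buf='baz' undo_depth=1 redo_depth=0
After op 4 (undo): buf='(empty)' undo_depth=0 redo_depth=1
After op 5 (type): buf='blue' undo_depth=1 redo_depth=0
After op 6 (undo): buf='(empty)' undo_depth=0 redo_depth=1
After op 7 (redo): buf='blue' undo_depth=1 redo_depth=0
After op 8 (delete): buf='bl' undo_depth=2 redo_depth=0
After op 9 (undo): buf='blue' undo_depth=1 redo_depth=1

Answer: 1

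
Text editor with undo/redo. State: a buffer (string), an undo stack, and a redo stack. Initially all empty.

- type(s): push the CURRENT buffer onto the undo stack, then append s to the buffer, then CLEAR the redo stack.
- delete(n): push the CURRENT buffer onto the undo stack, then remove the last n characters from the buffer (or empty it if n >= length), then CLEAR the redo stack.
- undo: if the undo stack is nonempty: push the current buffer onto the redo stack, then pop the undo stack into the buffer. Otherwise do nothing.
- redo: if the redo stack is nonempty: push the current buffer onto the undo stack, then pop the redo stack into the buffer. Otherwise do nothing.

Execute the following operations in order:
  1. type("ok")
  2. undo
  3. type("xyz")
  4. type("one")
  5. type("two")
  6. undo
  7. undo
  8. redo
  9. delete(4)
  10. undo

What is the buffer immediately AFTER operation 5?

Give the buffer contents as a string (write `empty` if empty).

Answer: xyzonetwo

Derivation:
After op 1 (type): buf='ok' undo_depth=1 redo_depth=0
After op 2 (undo): buf='(empty)' undo_depth=0 redo_depth=1
After op 3 (type): buf='xyz' undo_depth=1 redo_depth=0
After op 4 (type): buf='xyzone' undo_depth=2 redo_depth=0
After op 5 (type): buf='xyzonetwo' undo_depth=3 redo_depth=0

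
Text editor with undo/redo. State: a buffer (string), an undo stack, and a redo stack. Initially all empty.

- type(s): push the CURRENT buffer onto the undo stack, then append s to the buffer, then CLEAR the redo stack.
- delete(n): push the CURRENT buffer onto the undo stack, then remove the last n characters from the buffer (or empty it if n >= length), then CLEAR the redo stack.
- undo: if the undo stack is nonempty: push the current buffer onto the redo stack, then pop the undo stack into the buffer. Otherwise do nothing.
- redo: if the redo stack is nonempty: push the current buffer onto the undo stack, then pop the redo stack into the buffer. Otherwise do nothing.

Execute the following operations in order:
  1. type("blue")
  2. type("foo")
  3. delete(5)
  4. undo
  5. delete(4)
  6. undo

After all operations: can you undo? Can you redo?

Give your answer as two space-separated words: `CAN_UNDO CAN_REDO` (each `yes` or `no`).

Answer: yes yes

Derivation:
After op 1 (type): buf='blue' undo_depth=1 redo_depth=0
After op 2 (type): buf='bluefoo' undo_depth=2 redo_depth=0
After op 3 (delete): buf='bl' undo_depth=3 redo_depth=0
After op 4 (undo): buf='bluefoo' undo_depth=2 redo_depth=1
After op 5 (delete): buf='blu' undo_depth=3 redo_depth=0
After op 6 (undo): buf='bluefoo' undo_depth=2 redo_depth=1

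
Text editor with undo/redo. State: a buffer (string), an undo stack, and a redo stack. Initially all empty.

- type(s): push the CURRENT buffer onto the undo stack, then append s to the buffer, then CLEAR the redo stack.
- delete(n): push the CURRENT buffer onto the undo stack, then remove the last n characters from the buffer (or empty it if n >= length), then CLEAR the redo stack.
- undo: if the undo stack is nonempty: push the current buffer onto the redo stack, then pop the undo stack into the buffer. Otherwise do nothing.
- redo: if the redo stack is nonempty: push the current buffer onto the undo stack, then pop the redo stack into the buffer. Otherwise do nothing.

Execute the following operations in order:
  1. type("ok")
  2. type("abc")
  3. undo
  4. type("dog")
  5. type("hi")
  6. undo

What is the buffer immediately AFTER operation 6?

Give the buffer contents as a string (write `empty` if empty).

Answer: okdog

Derivation:
After op 1 (type): buf='ok' undo_depth=1 redo_depth=0
After op 2 (type): buf='okabc' undo_depth=2 redo_depth=0
After op 3 (undo): buf='ok' undo_depth=1 redo_depth=1
After op 4 (type): buf='okdog' undo_depth=2 redo_depth=0
After op 5 (type): buf='okdoghi' undo_depth=3 redo_depth=0
After op 6 (undo): buf='okdog' undo_depth=2 redo_depth=1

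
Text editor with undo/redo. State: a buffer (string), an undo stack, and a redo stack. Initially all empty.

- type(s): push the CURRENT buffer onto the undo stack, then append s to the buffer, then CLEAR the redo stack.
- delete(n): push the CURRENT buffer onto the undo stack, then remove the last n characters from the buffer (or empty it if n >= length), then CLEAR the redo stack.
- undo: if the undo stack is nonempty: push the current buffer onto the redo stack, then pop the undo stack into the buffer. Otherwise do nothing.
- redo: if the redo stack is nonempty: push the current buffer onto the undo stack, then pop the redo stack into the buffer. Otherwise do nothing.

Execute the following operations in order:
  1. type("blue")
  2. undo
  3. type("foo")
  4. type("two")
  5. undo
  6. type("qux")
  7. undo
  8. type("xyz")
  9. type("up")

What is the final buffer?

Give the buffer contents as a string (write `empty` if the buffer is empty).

Answer: fooxyzup

Derivation:
After op 1 (type): buf='blue' undo_depth=1 redo_depth=0
After op 2 (undo): buf='(empty)' undo_depth=0 redo_depth=1
After op 3 (type): buf='foo' undo_depth=1 redo_depth=0
After op 4 (type): buf='footwo' undo_depth=2 redo_depth=0
After op 5 (undo): buf='foo' undo_depth=1 redo_depth=1
After op 6 (type): buf='fooqux' undo_depth=2 redo_depth=0
After op 7 (undo): buf='foo' undo_depth=1 redo_depth=1
After op 8 (type): buf='fooxyz' undo_depth=2 redo_depth=0
After op 9 (type): buf='fooxyzup' undo_depth=3 redo_depth=0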